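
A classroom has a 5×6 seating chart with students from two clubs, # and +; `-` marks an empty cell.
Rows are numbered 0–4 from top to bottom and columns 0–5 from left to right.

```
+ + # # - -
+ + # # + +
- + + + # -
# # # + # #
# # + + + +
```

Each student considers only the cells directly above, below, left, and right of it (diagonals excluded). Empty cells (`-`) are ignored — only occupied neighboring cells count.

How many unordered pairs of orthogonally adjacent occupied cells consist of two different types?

Scan each occupied cell's neighbors to the right and below so each pair is counted once.
From row 0: 1 unlike of 7 pairs (running 1/7).
From row 1: 5 unlike of 9 pairs (running 6/16).
From row 2: 3 unlike of 7 pairs (running 9/23).
From row 3: 5 unlike of 11 pairs (running 14/34).
From row 4: 1 unlike of 5 pairs (running 15/39).
Total adjacent occupied pairs: 39; unlike-type pairs: 15.

15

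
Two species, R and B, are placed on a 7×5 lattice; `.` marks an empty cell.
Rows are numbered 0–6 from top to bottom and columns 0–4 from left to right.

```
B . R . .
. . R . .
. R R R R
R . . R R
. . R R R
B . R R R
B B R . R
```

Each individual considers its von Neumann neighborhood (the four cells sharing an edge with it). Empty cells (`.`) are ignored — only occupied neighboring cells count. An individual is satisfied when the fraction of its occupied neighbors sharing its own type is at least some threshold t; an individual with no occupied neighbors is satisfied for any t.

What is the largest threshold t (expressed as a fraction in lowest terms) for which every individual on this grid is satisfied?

Row 0: (0,0)B — no occupied neighbors · (0,2)R 1/1
Row 1: (1,2)R 2/2
Row 2: (2,1)R 1/1 · (2,2)R 3/3 · (2,3)R 3/3 · (2,4)R 2/2
Row 3: (3,0)R — no occupied neighbors · (3,3)R 3/3 · (3,4)R 3/3
Row 4: (4,2)R 2/2 · (4,3)R 4/4 · (4,4)R 3/3
Row 5: (5,0)B 1/1 · (5,2)R 3/3 · (5,3)R 3/3 · (5,4)R 3/3
Row 6: (6,0)B 2/2 · (6,1)B 1/2 · (6,2)R 1/2 · (6,4)R 1/1
The smallest same-type fraction is 1/2 at (6,1), which reduces to 1/2. Any threshold above that leaves this individual unsatisfied.

1/2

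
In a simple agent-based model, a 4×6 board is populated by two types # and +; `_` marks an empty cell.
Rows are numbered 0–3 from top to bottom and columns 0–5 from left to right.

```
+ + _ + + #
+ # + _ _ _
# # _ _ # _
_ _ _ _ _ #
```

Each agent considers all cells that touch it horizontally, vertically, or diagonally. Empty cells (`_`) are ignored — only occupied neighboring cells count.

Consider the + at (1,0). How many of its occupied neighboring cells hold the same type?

2

Occupied neighbors of (1,0): (0,0)=+, (0,1)=+, (1,1)=#, (2,0)=#, (2,1)=#.
Same type (+): 2 of 5.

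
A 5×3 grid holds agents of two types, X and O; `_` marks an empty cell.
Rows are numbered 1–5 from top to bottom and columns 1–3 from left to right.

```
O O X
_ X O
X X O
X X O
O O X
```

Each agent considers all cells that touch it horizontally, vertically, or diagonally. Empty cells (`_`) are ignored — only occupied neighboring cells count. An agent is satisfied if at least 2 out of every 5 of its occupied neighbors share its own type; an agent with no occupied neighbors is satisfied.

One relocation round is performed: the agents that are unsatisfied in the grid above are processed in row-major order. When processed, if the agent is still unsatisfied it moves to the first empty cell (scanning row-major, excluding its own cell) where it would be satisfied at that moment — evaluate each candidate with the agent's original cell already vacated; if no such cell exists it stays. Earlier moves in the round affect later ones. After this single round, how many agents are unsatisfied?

Initially unsatisfied (in order): (1,3), (5,1), (5,3).
  (1,3) → (2,1).
  (5,1) → (1,3).
  (5,3) → (5,1).
Resulting grid:
O O O
X X O
X X O
X X O
X O _
Unsatisfied now: (1,1), (2,2), (5,2).

3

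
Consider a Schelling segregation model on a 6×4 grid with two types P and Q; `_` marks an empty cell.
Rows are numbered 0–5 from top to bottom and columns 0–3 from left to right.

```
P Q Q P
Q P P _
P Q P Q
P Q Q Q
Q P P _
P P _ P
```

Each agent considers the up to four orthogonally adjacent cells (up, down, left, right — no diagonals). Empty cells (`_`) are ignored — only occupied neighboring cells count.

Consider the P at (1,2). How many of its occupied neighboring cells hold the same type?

2

Occupied neighbors of (1,2): (0,2)=Q, (2,2)=P, (1,1)=P.
Same type (P): 2 of 3.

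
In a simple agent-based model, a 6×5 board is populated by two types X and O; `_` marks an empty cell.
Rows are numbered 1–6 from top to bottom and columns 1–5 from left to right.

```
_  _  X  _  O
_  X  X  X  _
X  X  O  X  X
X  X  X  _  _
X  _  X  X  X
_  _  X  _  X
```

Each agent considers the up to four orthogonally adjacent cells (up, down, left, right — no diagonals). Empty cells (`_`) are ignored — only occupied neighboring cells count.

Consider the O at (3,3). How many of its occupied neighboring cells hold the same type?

0

Occupied neighbors of (3,3): (2,3)=X, (4,3)=X, (3,2)=X, (3,4)=X.
Same type (O): 0 of 4.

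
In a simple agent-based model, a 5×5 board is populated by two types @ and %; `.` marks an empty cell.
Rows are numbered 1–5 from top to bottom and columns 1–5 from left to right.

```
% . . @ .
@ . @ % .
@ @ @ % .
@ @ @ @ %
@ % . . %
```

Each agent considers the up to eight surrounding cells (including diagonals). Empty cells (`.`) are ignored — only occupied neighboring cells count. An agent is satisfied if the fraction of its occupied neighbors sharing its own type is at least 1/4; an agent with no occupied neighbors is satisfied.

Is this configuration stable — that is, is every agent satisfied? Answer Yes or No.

No

(1,1)% 0/1 unhappy
(1,4)@ 1/2 ok
(2,1)@ 2/3 ok
(2,3)@ 3/5 ok
(2,4)% 1/4 ok
(3,1)@ 4/4 ok
(3,2)@ 7/7 ok
(3,3)@ 5/7 ok
(3,4)% 2/6 ok
(4,1)@ 4/5 ok
(4,2)@ 6/7 ok
(4,3)@ 4/6 ok
(4,4)@ 2/5 ok
(4,5)% 2/3 ok
(5,1)@ 2/3 ok
(5,2)% 0/4 unhappy
(5,5)% 1/2 ok
For instance (1,1) has only 0/1 same-type neighbors, below 1/4.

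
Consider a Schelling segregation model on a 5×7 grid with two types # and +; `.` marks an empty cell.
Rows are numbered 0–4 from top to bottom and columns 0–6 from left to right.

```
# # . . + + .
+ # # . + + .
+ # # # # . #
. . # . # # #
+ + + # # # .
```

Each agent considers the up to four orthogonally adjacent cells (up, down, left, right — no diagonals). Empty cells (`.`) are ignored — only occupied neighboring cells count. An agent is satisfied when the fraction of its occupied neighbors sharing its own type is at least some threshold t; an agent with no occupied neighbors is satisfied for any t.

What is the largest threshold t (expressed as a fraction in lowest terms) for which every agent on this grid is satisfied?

1/3

Row 0: (0,0)# 1/2 · (0,1)# 2/2 · (0,4)+ 2/2 · (0,5)+ 2/2
Row 1: (1,0)+ 1/3 · (1,1)# 3/4 · (1,2)# 2/2 · (1,4)+ 2/3 · (1,5)+ 2/2
Row 2: (2,0)+ 1/2 · (2,1)# 2/3 · (2,2)# 4/4 · (2,3)# 2/2 · (2,4)# 2/3 · (2,6)# 1/1
Row 3: (3,2)# 1/2 · (3,4)# 3/3 · (3,5)# 3/3 · (3,6)# 2/2
Row 4: (4,0)+ 1/1 · (4,1)+ 2/2 · (4,2)+ 1/3 · (4,3)# 1/2 · (4,4)# 3/3 · (4,5)# 2/2
The smallest same-type fraction is 1/3 at (1,0), which reduces to 1/3. Any threshold above that leaves this agent unsatisfied.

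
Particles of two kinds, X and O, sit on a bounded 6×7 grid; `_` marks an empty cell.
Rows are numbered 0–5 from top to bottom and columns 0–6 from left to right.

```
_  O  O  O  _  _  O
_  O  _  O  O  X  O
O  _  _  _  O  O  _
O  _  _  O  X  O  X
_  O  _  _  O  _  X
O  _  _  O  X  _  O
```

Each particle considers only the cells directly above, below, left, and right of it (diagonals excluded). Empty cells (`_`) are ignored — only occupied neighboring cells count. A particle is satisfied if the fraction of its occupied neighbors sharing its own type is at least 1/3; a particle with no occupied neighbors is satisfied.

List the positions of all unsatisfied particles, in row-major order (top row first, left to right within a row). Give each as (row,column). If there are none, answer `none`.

(0,1)O 2/2 ✓
(0,2)O 2/2 ✓
(0,3)O 2/2 ✓
(0,6)O 1/1 ✓
(1,1)O 1/1 ✓
(1,3)O 2/2 ✓
(1,4)O 2/3 ✓
(1,5)X 0/3 ✗
(1,6)O 1/2 ✓
(2,0)O 1/1 ✓
(2,4)O 2/3 ✓
(2,5)O 2/3 ✓
(3,0)O 1/1 ✓
(3,3)O 0/1 ✗
(3,4)X 0/4 ✗
(3,5)O 1/3 ✓
(3,6)X 1/2 ✓
(4,1)O 0/0 ✓
(4,4)O 0/2 ✗
(4,6)X 1/2 ✓
(5,0)O 0/0 ✓
(5,3)O 0/1 ✗
(5,4)X 0/2 ✗
(5,6)O 0/1 ✗

(1,5), (3,3), (3,4), (4,4), (5,3), (5,4), (5,6)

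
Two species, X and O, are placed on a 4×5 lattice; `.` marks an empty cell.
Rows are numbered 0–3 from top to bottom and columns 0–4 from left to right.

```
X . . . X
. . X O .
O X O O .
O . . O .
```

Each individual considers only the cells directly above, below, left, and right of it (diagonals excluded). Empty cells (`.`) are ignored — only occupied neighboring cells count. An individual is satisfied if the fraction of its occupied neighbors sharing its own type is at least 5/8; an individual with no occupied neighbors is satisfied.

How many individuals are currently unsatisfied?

(0,0)X 0/0 ok
(0,4)X 0/0 ok
(1,2)X 0/2 unhappy
(1,3)O 1/2 unhappy
(2,0)O 1/2 unhappy
(2,1)X 0/2 unhappy
(2,2)O 1/3 unhappy
(2,3)O 3/3 ok
(3,0)O 1/1 ok
(3,3)O 1/1 ok
Unsatisfied: (1,2), (1,3), (2,0), (2,1), (2,2) — 5 in total.

5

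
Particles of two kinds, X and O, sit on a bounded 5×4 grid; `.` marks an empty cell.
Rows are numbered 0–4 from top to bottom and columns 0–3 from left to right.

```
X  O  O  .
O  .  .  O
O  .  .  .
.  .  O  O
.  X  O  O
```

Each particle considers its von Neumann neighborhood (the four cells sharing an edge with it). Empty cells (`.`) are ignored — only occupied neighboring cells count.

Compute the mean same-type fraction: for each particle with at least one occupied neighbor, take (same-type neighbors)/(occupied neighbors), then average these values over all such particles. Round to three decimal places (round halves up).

Row 0: (0,0)X 0/2 · (0,1)O 1/2 · (0,2)O 1/1
Row 1: (1,0)O 1/2 · (1,3)O — no occupied neighbors
Row 2: (2,0)O 1/1
Row 3: (3,2)O 2/2 · (3,3)O 2/2
Row 4: (4,1)X 0/1 · (4,2)O 2/3 · (4,3)O 2/2
Sum over 10 particles: 0/2 + 1/2 + 1/1 + 1/2 + 1/1 + 2/2 + 2/2 + 0/1 + 2/3 + 2/2 = 20/3; mean = 20/3 ÷ 10 = 2/3 = 0.666666… → 0.667.

0.667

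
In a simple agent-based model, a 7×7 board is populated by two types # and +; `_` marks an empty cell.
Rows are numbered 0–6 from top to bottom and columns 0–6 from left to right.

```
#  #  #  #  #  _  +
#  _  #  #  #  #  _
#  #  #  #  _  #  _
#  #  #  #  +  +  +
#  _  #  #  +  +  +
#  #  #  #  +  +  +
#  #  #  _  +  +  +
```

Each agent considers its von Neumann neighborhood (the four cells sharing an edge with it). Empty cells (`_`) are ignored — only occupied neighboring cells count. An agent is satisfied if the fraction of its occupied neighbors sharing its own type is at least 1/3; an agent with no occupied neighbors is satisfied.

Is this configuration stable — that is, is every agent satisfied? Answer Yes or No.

Yes

(0,0)# 2/2 ✓
(0,1)# 2/2 ✓
(0,2)# 3/3 ✓
(0,3)# 3/3 ✓
(0,4)# 2/2 ✓
(0,6)+ 0/0 ✓
(1,0)# 2/2 ✓
(1,2)# 3/3 ✓
(1,3)# 4/4 ✓
(1,4)# 3/3 ✓
(1,5)# 2/2 ✓
(2,0)# 3/3 ✓
(2,1)# 3/3 ✓
(2,2)# 4/4 ✓
(2,3)# 3/3 ✓
(2,5)# 1/2 ✓
(3,0)# 3/3 ✓
(3,1)# 3/3 ✓
(3,2)# 4/4 ✓
(3,3)# 3/4 ✓
(3,4)+ 2/3 ✓
(3,5)+ 3/4 ✓
(3,6)+ 2/2 ✓
(4,0)# 2/2 ✓
(4,2)# 3/3 ✓
(4,3)# 3/4 ✓
(4,4)+ 3/4 ✓
(4,5)+ 4/4 ✓
(4,6)+ 3/3 ✓
(5,0)# 3/3 ✓
(5,1)# 3/3 ✓
(5,2)# 4/4 ✓
(5,3)# 2/3 ✓
(5,4)+ 3/4 ✓
(5,5)+ 4/4 ✓
(5,6)+ 3/3 ✓
(6,0)# 2/2 ✓
(6,1)# 3/3 ✓
(6,2)# 2/2 ✓
(6,4)+ 2/2 ✓
(6,5)+ 3/3 ✓
(6,6)+ 2/2 ✓
All meet the threshold, so the configuration is stable.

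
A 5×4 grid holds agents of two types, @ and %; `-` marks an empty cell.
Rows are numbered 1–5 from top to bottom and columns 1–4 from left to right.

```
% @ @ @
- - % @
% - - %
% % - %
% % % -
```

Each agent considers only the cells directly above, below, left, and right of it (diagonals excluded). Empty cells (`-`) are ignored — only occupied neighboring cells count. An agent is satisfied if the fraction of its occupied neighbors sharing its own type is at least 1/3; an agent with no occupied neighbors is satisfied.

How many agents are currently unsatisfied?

2

(1,1)% 0/1 unhappy
(1,2)@ 1/2 ok
(1,3)@ 2/3 ok
(1,4)@ 2/2 ok
(2,3)% 0/2 unhappy
(2,4)@ 1/3 ok
(3,1)% 1/1 ok
(3,4)% 1/2 ok
(4,1)% 3/3 ok
(4,2)% 2/2 ok
(4,4)% 1/1 ok
(5,1)% 2/2 ok
(5,2)% 3/3 ok
(5,3)% 1/1 ok
Unsatisfied: (1,1), (2,3) — 2 in total.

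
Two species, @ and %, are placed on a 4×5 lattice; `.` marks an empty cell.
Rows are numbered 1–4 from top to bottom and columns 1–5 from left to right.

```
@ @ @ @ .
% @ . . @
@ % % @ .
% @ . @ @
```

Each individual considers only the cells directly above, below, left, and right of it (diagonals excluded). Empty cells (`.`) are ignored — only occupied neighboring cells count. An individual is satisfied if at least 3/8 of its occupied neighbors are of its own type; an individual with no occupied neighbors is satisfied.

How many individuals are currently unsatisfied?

6

Row 1: (1,1)@ 1/2 ok · (1,2)@ 3/3 ok · (1,3)@ 2/2 ok · (1,4)@ 1/1 ok
Row 2: (2,1)% 0/3 unhappy · (2,2)@ 1/3 unhappy · (2,5)@ 0/0 ok
Row 3: (3,1)@ 0/3 unhappy · (3,2)% 1/4 unhappy · (3,3)% 1/2 ok · (3,4)@ 1/2 ok
Row 4: (4,1)% 0/2 unhappy · (4,2)@ 0/2 unhappy · (4,4)@ 2/2 ok · (4,5)@ 1/1 ok
Unsatisfied: (2,1), (2,2), (3,1), (3,2), (4,1), (4,2) — 6 in total.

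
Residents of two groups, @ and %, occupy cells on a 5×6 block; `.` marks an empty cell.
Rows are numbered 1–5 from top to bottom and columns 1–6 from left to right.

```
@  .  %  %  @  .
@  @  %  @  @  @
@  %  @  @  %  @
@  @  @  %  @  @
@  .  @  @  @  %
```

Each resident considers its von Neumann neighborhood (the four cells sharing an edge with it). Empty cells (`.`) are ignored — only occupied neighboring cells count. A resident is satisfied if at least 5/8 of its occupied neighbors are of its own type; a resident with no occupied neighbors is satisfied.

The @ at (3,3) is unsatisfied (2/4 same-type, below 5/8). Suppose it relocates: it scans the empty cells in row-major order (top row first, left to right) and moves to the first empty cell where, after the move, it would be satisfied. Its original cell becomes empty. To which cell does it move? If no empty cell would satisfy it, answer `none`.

Vacating (3,3). Empty cells in order:
  (1,2): 2/3 same-type → satisfied — stop here.

(1,2)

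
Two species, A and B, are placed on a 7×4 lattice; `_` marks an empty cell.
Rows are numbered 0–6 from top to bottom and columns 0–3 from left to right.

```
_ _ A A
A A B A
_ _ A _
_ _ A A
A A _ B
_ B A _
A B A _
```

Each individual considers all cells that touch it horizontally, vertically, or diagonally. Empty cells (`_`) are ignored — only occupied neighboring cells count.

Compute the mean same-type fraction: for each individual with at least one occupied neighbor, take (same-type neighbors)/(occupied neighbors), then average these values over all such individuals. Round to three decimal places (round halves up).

0.502

Row 0: (0,2)A 3/4 · (0,3)A 2/3
Row 1: (1,0)A 1/1 · (1,1)A 3/4 · (1,2)B 0/5 · (1,3)A 3/4
Row 2: (2,2)A 4/5
Row 3: (3,2)A 3/4 · (3,3)A 2/3
Row 4: (4,0)A 1/2 · (4,1)A 3/4 · (4,3)B 0/3
Row 5: (5,1)B 1/6 · (5,2)A 2/5
Row 6: (6,0)A 0/2 · (6,1)B 1/4 · (6,2)A 1/3
Sum over 17 individuals: 3/4 + 2/3 + 1/1 + 3/4 + 0/5 + 3/4 + 4/5 + 3/4 + 2/3 + 1/2 + 3/4 + 0/3 + 1/6 + 2/5 + 0/2 + 1/4 + 1/3 = 128/15; mean = 128/15 ÷ 17 = 128/255 = 0.501960… → 0.502.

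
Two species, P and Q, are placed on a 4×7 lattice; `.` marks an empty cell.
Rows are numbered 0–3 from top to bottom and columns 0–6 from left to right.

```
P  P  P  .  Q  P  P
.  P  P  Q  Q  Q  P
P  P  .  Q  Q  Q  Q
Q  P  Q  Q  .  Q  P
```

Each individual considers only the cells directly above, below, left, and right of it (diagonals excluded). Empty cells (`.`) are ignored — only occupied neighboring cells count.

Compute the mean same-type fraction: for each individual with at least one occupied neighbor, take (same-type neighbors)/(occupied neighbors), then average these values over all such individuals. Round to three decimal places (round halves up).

(0,0)P 1/1
(0,1)P 3/3
(0,2)P 2/2
(0,4)Q 1/2
(0,5)P 1/3
(0,6)P 2/2
(1,1)P 3/3
(1,2)P 2/3
(1,3)Q 2/3
(1,4)Q 4/4
(1,5)Q 2/4
(1,6)P 1/3
(2,0)P 1/2
(2,1)P 3/3
(2,3)Q 3/3
(2,4)Q 3/3
(2,5)Q 4/4
(2,6)Q 1/3
(3,0)Q 0/2
(3,1)P 1/3
(3,2)Q 1/2
(3,3)Q 2/2
(3,5)Q 1/2
(3,6)P 0/2
Sum over 24 individuals: 1/1 + 3/3 + 2/2 + 1/2 + 1/3 + 2/2 + 3/3 + 2/3 + 2/3 + 4/4 + 2/4 + 1/3 + 1/2 + 3/3 + 3/3 + 3/3 + 4/4 + 1/3 + 0/2 + 1/3 + 1/2 + 2/2 + 1/2 + 0/2 = 97/6; mean = 97/6 ÷ 24 = 97/144 = 0.673611… → 0.674.

0.674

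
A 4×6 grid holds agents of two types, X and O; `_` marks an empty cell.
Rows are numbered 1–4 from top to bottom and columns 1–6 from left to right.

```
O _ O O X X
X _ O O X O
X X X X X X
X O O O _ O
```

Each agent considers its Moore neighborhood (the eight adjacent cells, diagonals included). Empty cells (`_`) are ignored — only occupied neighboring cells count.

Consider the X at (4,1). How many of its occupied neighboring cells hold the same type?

2

Occupied neighbors of (4,1): (3,1)=X, (3,2)=X, (4,2)=O.
Same type (X): 2 of 3.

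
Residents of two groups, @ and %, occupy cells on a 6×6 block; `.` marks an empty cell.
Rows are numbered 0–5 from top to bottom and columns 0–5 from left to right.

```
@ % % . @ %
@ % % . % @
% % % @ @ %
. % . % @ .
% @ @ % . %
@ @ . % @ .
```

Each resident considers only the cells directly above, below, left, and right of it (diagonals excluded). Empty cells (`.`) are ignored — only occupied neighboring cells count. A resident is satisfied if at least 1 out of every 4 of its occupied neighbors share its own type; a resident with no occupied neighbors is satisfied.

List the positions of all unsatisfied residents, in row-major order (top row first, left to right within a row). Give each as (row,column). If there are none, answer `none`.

(0,4), (0,5), (1,4), (1,5), (2,5), (4,0), (5,4)

Row 0: (0,0)@ 1/2 satisfied · (0,1)% 2/3 satisfied · (0,2)% 2/2 satisfied · (0,4)@ 0/2 not · (0,5)% 0/2 not
Row 1: (1,0)@ 1/3 satisfied · (1,1)% 3/4 satisfied · (1,2)% 3/3 satisfied · (1,4)% 0/3 not · (1,5)@ 0/3 not
Row 2: (2,0)% 1/2 satisfied · (2,1)% 4/4 satisfied · (2,2)% 2/3 satisfied · (2,3)@ 1/3 satisfied · (2,4)@ 2/4 satisfied · (2,5)% 0/2 not
Row 3: (3,1)% 1/2 satisfied · (3,3)% 1/3 satisfied · (3,4)@ 1/2 satisfied
Row 4: (4,0)% 0/2 not · (4,1)@ 2/4 satisfied · (4,2)@ 1/2 satisfied · (4,3)% 2/3 satisfied · (4,5)% 0/0 satisfied
Row 5: (5,0)@ 1/2 satisfied · (5,1)@ 2/2 satisfied · (5,3)% 1/2 satisfied · (5,4)@ 0/1 not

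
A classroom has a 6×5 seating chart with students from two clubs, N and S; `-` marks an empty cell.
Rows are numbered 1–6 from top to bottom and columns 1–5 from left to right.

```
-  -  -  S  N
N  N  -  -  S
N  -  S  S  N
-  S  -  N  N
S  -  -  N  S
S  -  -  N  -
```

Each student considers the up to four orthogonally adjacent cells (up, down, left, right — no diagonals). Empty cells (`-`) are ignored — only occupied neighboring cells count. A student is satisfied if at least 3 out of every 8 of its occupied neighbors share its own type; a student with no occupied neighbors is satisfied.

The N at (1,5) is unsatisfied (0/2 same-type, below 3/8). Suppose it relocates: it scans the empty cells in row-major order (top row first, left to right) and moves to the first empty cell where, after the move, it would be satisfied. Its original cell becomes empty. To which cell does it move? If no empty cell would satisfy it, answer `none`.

Vacating (1,5). Empty cells in order:
  (1,1): 1/1 same-type → satisfied — stop here.

(1,1)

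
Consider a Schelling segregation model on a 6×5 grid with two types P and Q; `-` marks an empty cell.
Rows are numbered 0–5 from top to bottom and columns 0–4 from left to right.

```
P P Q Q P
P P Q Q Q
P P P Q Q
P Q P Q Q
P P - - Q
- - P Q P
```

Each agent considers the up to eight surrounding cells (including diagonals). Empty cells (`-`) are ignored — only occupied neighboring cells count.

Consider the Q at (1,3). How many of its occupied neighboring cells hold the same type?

6

Occupied neighbors of (1,3): (0,2)=Q, (0,3)=Q, (0,4)=P, (1,2)=Q, (1,4)=Q, (2,2)=P, (2,3)=Q, (2,4)=Q.
Same type (Q): 6 of 8.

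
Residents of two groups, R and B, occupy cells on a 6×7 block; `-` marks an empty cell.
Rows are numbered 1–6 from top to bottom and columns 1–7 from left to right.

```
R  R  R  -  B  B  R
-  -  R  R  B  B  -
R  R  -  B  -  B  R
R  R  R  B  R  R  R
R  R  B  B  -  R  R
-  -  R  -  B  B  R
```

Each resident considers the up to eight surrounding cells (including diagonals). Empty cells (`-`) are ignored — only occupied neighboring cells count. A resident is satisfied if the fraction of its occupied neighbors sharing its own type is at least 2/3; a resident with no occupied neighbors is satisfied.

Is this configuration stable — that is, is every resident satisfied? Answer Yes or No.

No

(1,1)R 1/1 ok
(1,2)R 3/3 ok
(1,3)R 3/3 ok
(1,5)B 3/4 ok
(1,6)B 3/4 ok
(1,7)R 0/2 unhappy
(2,3)R 4/5 ok
(2,4)R 2/5 unhappy
(2,5)B 5/6 ok
(2,6)B 4/6 ok
(3,1)R 3/3 ok
(3,2)R 5/5 ok
(3,4)B 2/6 unhappy
(3,6)B 2/6 unhappy
(3,7)R 2/4 unhappy
(4,1)R 5/5 ok
(4,2)R 6/7 ok
(4,3)R 3/7 unhappy
(4,4)B 3/5 unhappy
(4,5)R 2/6 unhappy
(4,6)R 5/6 ok
(4,7)R 4/5 ok
(5,1)R 3/3 ok
(5,2)R 5/6 ok
(5,3)B 2/6 unhappy
(5,4)B 3/6 unhappy
(5,6)R 5/7 ok
(5,7)R 4/5 ok
(6,3)R 1/3 unhappy
(6,5)B 2/3 ok
(6,6)B 1/4 unhappy
(6,7)R 2/3 ok
For instance (1,7) has only 0/2 same-type neighbors, below 2/3.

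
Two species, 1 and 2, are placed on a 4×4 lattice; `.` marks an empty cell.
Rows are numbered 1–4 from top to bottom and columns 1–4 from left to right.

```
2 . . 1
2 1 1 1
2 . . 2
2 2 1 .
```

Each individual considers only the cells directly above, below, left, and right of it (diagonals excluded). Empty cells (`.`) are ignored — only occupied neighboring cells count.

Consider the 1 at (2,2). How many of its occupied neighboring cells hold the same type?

1

Occupied neighbors of (2,2): (2,1)=2, (2,3)=1.
Same type (1): 1 of 2.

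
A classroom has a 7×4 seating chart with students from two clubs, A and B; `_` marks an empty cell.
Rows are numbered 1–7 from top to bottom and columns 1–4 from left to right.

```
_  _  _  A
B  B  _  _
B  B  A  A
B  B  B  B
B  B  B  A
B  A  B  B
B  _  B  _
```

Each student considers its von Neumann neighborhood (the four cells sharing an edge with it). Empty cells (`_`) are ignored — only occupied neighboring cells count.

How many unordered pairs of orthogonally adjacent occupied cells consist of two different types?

Scan each occupied cell's neighbors to the right and below so each pair is counted once.
Row 2: B(2,1)–B(2,2)= B(2,1)–B(3,1)= B(2,2)–B(3,2)=  → 0/3 unlike.
Row 3: B(3,1)–B(3,2)= B(3,1)–B(4,1)= B(3,2)–A(3,3)≠ B(3,2)–B(4,2)= A(3,3)–A(3,4)= A(3,3)–B(4,3)≠ A(3,4)–B(4,4)≠  → 3/7 unlike.
Row 4: B(4,1)–B(4,2)= B(4,1)–B(5,1)= B(4,2)–B(4,3)= B(4,2)–B(5,2)= B(4,3)–B(4,4)= B(4,3)–B(5,3)= B(4,4)–A(5,4)≠  → 1/7 unlike.
Row 5: B(5,1)–B(5,2)= B(5,1)–B(6,1)= B(5,2)–B(5,3)= B(5,2)–A(6,2)≠ B(5,3)–A(5,4)≠ B(5,3)–B(6,3)= A(5,4)–B(6,4)≠  → 3/7 unlike.
Row 6: B(6,1)–A(6,2)≠ B(6,1)–B(7,1)= A(6,2)–B(6,3)≠ B(6,3)–B(6,4)= B(6,3)–B(7,3)=  → 2/5 unlike.
Total adjacent occupied pairs: 29; unlike-type pairs: 9.

9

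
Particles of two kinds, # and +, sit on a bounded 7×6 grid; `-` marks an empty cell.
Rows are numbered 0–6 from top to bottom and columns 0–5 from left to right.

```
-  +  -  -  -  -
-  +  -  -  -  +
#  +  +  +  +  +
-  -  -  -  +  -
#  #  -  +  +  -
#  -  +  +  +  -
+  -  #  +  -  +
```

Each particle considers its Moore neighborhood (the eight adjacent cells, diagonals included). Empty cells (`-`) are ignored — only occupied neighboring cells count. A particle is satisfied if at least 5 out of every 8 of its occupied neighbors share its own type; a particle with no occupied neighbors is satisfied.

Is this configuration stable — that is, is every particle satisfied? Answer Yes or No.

No

(0,1)+ 1/1 ok
(1,1)+ 3/4 ok
(1,5)+ 2/2 ok
(2,0)# 0/2 unhappy
(2,1)+ 2/3 ok
(2,2)+ 3/3 ok
(2,3)+ 3/3 ok
(2,4)+ 4/4 ok
(2,5)+ 3/3 ok
(3,4)+ 5/5 ok
(4,0)# 2/2 ok
(4,1)# 2/3 ok
(4,3)+ 5/5 ok
(4,4)+ 4/4 ok
(5,0)# 2/3 ok
(5,2)+ 3/5 unhappy
(5,3)+ 5/6 ok
(5,4)+ 5/5 ok
(6,0)+ 0/1 unhappy
(6,2)# 0/3 unhappy
(6,3)+ 3/4 ok
(6,5)+ 1/1 ok
For instance (2,0) has only 0/2 same-type neighbors, below 5/8.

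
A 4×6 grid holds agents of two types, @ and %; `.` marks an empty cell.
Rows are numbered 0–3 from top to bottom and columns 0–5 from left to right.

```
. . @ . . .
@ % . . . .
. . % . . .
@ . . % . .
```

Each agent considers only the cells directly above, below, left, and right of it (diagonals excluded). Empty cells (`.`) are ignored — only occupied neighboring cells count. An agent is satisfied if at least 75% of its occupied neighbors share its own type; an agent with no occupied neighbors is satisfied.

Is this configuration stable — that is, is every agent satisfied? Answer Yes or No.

(0,2)@ 0/0 ok
(1,0)@ 0/1 unhappy
(1,1)% 0/1 unhappy
(2,2)% 0/0 ok
(3,0)@ 0/0 ok
(3,3)% 0/0 ok
For instance (1,0) has only 0/1 same-type neighbors, below 3/4.

No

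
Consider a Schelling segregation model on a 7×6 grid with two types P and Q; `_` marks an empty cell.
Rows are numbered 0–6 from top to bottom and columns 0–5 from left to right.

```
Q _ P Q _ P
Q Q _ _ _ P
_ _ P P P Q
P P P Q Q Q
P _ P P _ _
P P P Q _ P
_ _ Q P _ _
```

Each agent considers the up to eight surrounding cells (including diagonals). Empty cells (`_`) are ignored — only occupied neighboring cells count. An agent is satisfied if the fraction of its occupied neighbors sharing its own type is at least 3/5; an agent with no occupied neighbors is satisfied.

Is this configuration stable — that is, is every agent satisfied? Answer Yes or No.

No

(0,0)Q 2/2 ok
(0,2)P 0/2 unhappy
(0,3)Q 0/1 unhappy
(0,5)P 1/1 ok
(1,0)Q 2/2 ok
(1,1)Q 2/4 unhappy
(1,5)P 2/3 ok
(2,2)P 3/5 ok
(2,3)P 3/5 ok
(2,4)P 2/6 unhappy
(2,5)Q 2/4 unhappy
(3,0)P 2/2 ok
(3,1)P 5/5 ok
(3,2)P 5/6 ok
(3,3)Q 1/7 unhappy
(3,4)Q 3/6 unhappy
(3,5)Q 2/3 ok
(4,0)P 4/4 ok
(4,2)P 5/7 ok
(4,3)P 3/6 unhappy
(5,0)P 2/2 ok
(5,1)P 4/5 ok
(5,2)P 4/6 ok
(5,3)Q 1/5 unhappy
(5,5)P 0/0 ok
(6,2)Q 1/4 unhappy
(6,3)P 1/3 unhappy
For instance (0,2) has only 0/2 same-type neighbors, below 3/5.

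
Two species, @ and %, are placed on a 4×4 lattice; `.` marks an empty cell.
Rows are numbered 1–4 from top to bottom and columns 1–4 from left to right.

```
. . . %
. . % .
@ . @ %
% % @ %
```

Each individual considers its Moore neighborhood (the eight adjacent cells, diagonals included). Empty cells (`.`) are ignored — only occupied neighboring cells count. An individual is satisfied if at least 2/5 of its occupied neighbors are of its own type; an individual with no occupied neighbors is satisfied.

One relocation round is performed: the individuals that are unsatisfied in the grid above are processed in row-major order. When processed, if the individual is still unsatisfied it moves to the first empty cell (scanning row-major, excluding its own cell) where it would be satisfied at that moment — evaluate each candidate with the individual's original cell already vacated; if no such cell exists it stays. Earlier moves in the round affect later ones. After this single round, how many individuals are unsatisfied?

Initially unsatisfied (in order): (3,1), (3,3), (4,2), (4,3), (4,4).
  (3,1) → (1,1).
  (3,3) → (1,2).
  (4,2): now satisfied by earlier moves; stays.
  (4,3) → (2,1).
  (4,4): now satisfied by earlier moves; stays.
Resulting grid:
@ @ . %
@ . % .
. . . %
% % . %
All satisfied now.

0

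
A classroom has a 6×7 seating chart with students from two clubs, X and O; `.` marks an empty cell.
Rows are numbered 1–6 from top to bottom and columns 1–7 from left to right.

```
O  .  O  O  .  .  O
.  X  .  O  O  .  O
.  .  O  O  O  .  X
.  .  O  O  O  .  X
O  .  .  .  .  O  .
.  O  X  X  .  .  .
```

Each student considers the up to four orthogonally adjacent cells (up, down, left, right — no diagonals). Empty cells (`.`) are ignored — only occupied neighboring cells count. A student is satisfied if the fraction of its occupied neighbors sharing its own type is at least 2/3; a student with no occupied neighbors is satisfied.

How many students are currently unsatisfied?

Row 1: (1,1)O 0/0 ✓ · (1,3)O 1/1 ✓ · (1,4)O 2/2 ✓ · (1,7)O 1/1 ✓
Row 2: (2,2)X 0/0 ✓ · (2,4)O 3/3 ✓ · (2,5)O 2/2 ✓ · (2,7)O 1/2 ✗
Row 3: (3,3)O 2/2 ✓ · (3,4)O 4/4 ✓ · (3,5)O 3/3 ✓ · (3,7)X 1/2 ✗
Row 4: (4,3)O 2/2 ✓ · (4,4)O 3/3 ✓ · (4,5)O 2/2 ✓ · (4,7)X 1/1 ✓
Row 5: (5,1)O 0/0 ✓ · (5,6)O 0/0 ✓
Row 6: (6,2)O 0/1 ✗ · (6,3)X 1/2 ✗ · (6,4)X 1/1 ✓
Unsatisfied: (2,7), (3,7), (6,2), (6,3) — 4 in total.

4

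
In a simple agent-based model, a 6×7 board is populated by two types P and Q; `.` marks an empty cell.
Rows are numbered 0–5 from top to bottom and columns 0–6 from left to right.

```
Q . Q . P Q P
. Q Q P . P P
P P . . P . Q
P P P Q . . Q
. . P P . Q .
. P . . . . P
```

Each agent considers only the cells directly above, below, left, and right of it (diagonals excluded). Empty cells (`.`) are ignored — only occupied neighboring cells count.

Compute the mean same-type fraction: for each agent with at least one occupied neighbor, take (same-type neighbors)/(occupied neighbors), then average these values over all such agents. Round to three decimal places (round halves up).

0.588

Row 0: (0,0)Q — no occupied neighbors · (0,2)Q 1/1 · (0,4)P 0/1 · (0,5)Q 0/3 · (0,6)P 1/2
Row 1: (1,1)Q 1/2 · (1,2)Q 2/3 · (1,3)P 0/1 · (1,5)P 1/2 · (1,6)P 2/3
Row 2: (2,0)P 2/2 · (2,1)P 2/3 · (2,4)P — no occupied neighbors · (2,6)Q 1/2
Row 3: (3,0)P 2/2 · (3,1)P 3/3 · (3,2)P 2/3 · (3,3)Q 0/2 · (3,6)Q 1/1
Row 4: (4,2)P 2/2 · (4,3)P 1/2 · (4,5)Q — no occupied neighbors
Row 5: (5,1)P — no occupied neighbors · (5,6)P — no occupied neighbors
Sum over 19 agents: 1/1 + 0/1 + 0/3 + 1/2 + 1/2 + 2/3 + 0/1 + 1/2 + 2/3 + 2/2 + 2/3 + 1/2 + 2/2 + 3/3 + 2/3 + 0/2 + 1/1 + 2/2 + 1/2 = 67/6; mean = 67/6 ÷ 19 = 67/114 = 0.587719… → 0.588.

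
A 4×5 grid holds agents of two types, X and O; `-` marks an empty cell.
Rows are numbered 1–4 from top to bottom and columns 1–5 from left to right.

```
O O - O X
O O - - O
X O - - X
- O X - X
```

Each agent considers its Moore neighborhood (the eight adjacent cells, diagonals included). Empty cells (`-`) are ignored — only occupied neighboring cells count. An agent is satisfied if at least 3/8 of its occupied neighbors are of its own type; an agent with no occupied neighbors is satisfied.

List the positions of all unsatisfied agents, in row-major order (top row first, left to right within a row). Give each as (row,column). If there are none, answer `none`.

(1,5), (2,5), (3,1), (4,2), (4,3)

Row 1: (1,1)O 3/3 ok · (1,2)O 3/3 ok · (1,4)O 1/2 ok · (1,5)X 0/2 unhappy
Row 2: (2,1)O 4/5 ok · (2,2)O 4/5 ok · (2,5)O 1/3 unhappy
Row 3: (3,1)X 0/4 unhappy · (3,2)O 3/5 ok · (3,5)X 1/2 ok
Row 4: (4,2)O 1/3 unhappy · (4,3)X 0/2 unhappy · (4,5)X 1/1 ok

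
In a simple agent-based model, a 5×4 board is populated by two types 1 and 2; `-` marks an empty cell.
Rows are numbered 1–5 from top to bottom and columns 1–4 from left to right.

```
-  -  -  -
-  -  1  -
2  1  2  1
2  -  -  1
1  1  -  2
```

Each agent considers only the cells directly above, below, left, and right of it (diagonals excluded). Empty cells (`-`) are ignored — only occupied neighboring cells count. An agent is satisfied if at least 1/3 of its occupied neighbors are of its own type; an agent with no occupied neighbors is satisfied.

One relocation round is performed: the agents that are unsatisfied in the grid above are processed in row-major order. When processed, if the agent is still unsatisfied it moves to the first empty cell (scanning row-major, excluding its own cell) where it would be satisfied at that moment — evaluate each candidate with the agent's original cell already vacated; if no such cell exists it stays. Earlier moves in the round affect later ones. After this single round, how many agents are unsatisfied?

0

Initially unsatisfied (in order): (2,3), (3,2), (3,3), (5,4).
  (2,3) → (1,1).
  (3,2) → (1,2).
  (3,3) → (1,4).
  (5,4) → (1,3).
Resulting grid:
1 1 2 2
- - - -
2 - - 1
2 - - 1
1 1 - -
All satisfied now.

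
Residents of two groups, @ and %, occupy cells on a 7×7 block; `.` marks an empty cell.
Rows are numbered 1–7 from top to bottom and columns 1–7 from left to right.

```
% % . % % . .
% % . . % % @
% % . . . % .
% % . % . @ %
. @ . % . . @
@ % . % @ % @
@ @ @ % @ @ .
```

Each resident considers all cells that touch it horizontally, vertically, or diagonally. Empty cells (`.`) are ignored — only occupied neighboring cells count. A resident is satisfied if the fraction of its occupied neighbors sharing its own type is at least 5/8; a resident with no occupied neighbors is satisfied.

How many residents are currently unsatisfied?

13

Row 1: (1,1)% 3/3 satisfied · (1,2)% 3/3 satisfied · (1,4)% 2/2 satisfied · (1,5)% 3/3 satisfied
Row 2: (2,1)% 5/5 satisfied · (2,2)% 5/5 satisfied · (2,5)% 4/4 satisfied · (2,6)% 3/4 satisfied · (2,7)@ 0/2 not
Row 3: (3,1)% 5/5 satisfied · (3,2)% 5/5 satisfied · (3,6)% 3/5 not
Row 4: (4,1)% 3/4 satisfied · (4,2)% 3/4 satisfied · (4,4)% 1/1 satisfied · (4,6)@ 1/3 not · (4,7)% 1/3 not
Row 5: (5,2)@ 1/4 not · (5,4)% 2/3 satisfied · (5,7)@ 2/4 not
Row 6: (6,1)@ 3/4 satisfied · (6,2)% 0/5 not · (6,4)% 2/5 not · (6,5)@ 2/6 not · (6,6)% 0/5 not · (6,7)@ 2/3 satisfied
Row 7: (7,1)@ 2/3 satisfied · (7,2)@ 3/4 satisfied · (7,3)@ 1/4 not · (7,4)% 1/4 not · (7,5)@ 2/5 not · (7,6)@ 3/4 satisfied
Unsatisfied: (2,7), (3,6), (4,6), (4,7), (5,2), (5,7), (6,2), (6,4), (6,5), (6,6), (7,3), (7,4), (7,5) — 13 in total.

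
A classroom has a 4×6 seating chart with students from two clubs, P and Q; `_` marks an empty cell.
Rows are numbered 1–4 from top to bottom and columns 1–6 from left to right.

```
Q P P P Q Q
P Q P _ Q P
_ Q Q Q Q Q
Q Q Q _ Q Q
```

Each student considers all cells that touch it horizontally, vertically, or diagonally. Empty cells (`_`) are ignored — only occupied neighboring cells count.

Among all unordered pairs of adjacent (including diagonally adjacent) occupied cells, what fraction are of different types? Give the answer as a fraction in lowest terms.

17/50

Scan each occupied cell's neighbors to the right and below (and the two forward diagonals) so each pair is counted once.
Row 1: Q(1,1)–P(1,2)≠ Q(1,1)–P(2,1)≠ Q(1,1)–Q(2,2)= P(1,2)–P(1,3)= P(1,2)–Q(2,2)≠ P(1,2)–P(2,3)= P(1,2)–P(2,1)= P(1,3)–P(1,4)= P(1,3)–P(2,3)= P(1,3)–Q(2,2)≠ P(1,4)–Q(1,5)≠ P(1,4)–Q(2,5)≠ P(1,4)–P(2,3)= Q(1,5)–Q(1,6)= Q(1,5)–Q(2,5)= Q(1,5)–P(2,6)≠ Q(1,6)–P(2,6)≠ Q(1,6)–Q(2,5)=  → 8/18 unlike.
Row 2: P(2,1)–Q(2,2)≠ P(2,1)–Q(3,2)≠ Q(2,2)–P(2,3)≠ Q(2,2)–Q(3,2)= Q(2,2)–Q(3,3)= P(2,3)–Q(3,3)≠ P(2,3)–Q(3,4)≠ P(2,3)–Q(3,2)≠ Q(2,5)–P(2,6)≠ Q(2,5)–Q(3,5)= Q(2,5)–Q(3,6)= Q(2,5)–Q(3,4)= P(2,6)–Q(3,6)≠ P(2,6)–Q(3,5)≠  → 9/14 unlike.
Row 3: Q(3,2)–Q(3,3)= Q(3,2)–Q(4,2)= Q(3,2)–Q(4,3)= Q(3,2)–Q(4,1)= Q(3,3)–Q(3,4)= Q(3,3)–Q(4,3)= Q(3,3)–Q(4,2)= Q(3,4)–Q(3,5)= Q(3,4)–Q(4,5)= Q(3,4)–Q(4,3)= Q(3,5)–Q(3,6)= Q(3,5)–Q(4,5)= Q(3,5)–Q(4,6)= Q(3,6)–Q(4,6)= Q(3,6)–Q(4,5)=  → 0/15 unlike.
Row 4: Q(4,1)–Q(4,2)= Q(4,2)–Q(4,3)= Q(4,5)–Q(4,6)=  → 0/3 unlike.
Total adjacent occupied pairs: 50; unlike-type pairs: 17.
17/50 is already in lowest terms.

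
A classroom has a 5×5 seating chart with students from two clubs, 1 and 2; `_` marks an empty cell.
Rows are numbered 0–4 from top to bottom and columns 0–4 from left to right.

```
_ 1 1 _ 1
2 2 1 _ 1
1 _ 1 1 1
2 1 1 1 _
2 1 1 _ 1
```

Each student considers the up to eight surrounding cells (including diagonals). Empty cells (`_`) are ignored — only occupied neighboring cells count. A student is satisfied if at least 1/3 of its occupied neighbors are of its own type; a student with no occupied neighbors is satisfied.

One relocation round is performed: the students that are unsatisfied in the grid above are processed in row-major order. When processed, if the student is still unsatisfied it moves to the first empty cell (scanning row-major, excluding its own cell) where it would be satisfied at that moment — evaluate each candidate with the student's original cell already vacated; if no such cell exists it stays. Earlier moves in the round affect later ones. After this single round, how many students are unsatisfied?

1

Initially unsatisfied (in order): (1,1), (2,0), (3,0).
  (1,1) → (0,0).
  (2,0): now satisfied by earlier moves; stays.
  (3,0): no empty cell satisfies it; stays.
Resulting grid:
2 1 1 _ 1
2 _ 1 _ 1
1 _ 1 1 1
2 1 1 1 _
2 1 1 _ 1
Unsatisfied now: (3,0).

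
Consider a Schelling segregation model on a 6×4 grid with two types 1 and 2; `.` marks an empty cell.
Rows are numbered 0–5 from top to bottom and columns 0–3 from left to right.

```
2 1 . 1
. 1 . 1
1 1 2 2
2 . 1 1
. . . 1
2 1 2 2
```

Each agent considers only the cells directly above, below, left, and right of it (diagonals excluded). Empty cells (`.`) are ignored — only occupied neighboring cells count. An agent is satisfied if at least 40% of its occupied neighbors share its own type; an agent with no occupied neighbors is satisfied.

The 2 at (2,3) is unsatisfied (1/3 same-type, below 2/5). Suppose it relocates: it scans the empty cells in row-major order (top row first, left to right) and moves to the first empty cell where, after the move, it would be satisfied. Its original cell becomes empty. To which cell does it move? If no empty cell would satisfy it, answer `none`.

(4,0)

Vacating (2,3). Empty cells in order:
  (0,2): 0/2 same-type → still unsatisfied.
  (1,0): 1/3 same-type → still unsatisfied.
  (1,2): 1/3 same-type → still unsatisfied.
  (3,1): 1/3 same-type → still unsatisfied.
  (4,0): 2/2 same-type → satisfied — stop here.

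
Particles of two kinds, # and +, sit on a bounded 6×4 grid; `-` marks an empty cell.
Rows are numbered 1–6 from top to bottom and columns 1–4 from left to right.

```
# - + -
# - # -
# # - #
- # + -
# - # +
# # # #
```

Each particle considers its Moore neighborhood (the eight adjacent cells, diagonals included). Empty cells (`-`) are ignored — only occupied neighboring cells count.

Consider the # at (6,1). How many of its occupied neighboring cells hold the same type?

2

Occupied neighbors of (6,1): (5,1)=#, (6,2)=#.
Same type (#): 2 of 2.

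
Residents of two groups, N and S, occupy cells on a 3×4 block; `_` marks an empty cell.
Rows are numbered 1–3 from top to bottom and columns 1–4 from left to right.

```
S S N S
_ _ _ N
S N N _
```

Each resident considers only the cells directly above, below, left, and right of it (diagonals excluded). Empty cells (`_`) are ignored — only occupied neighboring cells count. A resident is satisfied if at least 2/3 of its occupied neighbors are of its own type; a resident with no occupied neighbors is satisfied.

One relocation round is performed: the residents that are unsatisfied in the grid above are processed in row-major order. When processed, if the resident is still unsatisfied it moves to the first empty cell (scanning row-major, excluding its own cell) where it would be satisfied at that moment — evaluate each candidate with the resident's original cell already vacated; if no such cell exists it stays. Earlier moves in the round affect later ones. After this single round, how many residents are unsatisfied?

0

Initially unsatisfied (in order): (1,2), (1,3), (1,4), (2,4), (3,1), (3,2).
  (1,2) → (2,1).
  (1,3) → (2,3).
  (1,4) → (1,2).
  (2,4): now satisfied by earlier moves; stays.
  (3,1): no empty cell satisfies it; stays.
  (3,2) → (1,4).
Resulting grid:
S S _ N
S _ N N
S _ N _
All satisfied now.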